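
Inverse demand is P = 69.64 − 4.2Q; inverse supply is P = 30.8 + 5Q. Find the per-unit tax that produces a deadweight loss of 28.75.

23

Competitive equilibrium: 69.64 − 4.2Q = 30.8 + 5Q → Q* = 4.2217, P* = 51.9087.
A tax t gives ΔQ = t/9.2 and wedge t, so DWL = t²/18.4.
t²/18.4 = 28.75 → t² = 529 → t = 23.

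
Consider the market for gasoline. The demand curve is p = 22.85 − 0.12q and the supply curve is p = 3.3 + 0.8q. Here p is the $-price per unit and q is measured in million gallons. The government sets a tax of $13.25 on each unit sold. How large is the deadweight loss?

Competitive equilibrium: 22.85 − 0.12q = 3.3 + 0.8q → q* = 21.25, p* = 20.3.
With the tax, the buyer price exceeds the seller price by 13.25: (22.85 − 0.12q) − (3.3 + 0.8q) = 13.25 → q' = 6.8478.
Δq = 21.25 − 6.8478 = 14.4022; the wedge equals the tax, 13.25.
Welfare loss = ½ × 14.4022 × 13.25 = $95.41 million.

$95.41 million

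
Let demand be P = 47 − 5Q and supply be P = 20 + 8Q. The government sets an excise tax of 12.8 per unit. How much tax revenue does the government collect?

Competitive equilibrium: 47 − 5Q = 20 + 8Q → Q* = 2.0769, P* = 36.6154.
With the tax, the buyer price exceeds the seller price by 12.8: (47 − 5Q) − (20 + 8Q) = 12.8 → Q' = 1.0923.
Tax revenue = 12.8 × 1.0923 = 13.98.

13.98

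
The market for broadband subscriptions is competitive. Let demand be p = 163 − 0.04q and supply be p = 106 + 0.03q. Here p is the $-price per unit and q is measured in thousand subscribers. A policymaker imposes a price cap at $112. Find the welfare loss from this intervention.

$13207.14 thousand

Competitive equilibrium: 163 − 0.04q = 106 + 0.03q → q* = 814.2857, p* = 130.4286.
At the ceiling p = 112, quantity supplied = (112 − 106)/0.03 = 200.
Willingness to pay at q' = 200: 163 − 0.04·200 = 155.
Δq = 814.2857 − 200 = 614.2857; wedge = 155 − 112 = 43.
The triangle = ½ × 614.2857 × 43 = $13207.14 thousand.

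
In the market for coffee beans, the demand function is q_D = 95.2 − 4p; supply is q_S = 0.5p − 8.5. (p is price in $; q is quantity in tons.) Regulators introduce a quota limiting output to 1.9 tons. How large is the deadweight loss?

In inverse form: demand p = 23.8 − 0.25q, supply p = 17 + 2q.
Competitive equilibrium: 23.8 − 0.25q = 17 + 2q → q* = 3.0222, p* = 23.0444.
At q = 1.9: demand price = 23.8 − 0.25·1.9 = 23.325; supply price = 17 + 2·1.9 = 20.8.
Δq = 3.0222 − 1.9 = 1.1222; wedge = 23.325 − 20.8 = 2.525.
The triangle = ½ × 1.1222 × 2.525 = $1.42.

$1.42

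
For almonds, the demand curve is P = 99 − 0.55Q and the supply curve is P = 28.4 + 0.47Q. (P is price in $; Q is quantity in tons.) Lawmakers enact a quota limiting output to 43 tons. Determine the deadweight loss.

$350.50

Competitive equilibrium: 99 − 0.55Q = 28.4 + 0.47Q → Q* = 69.2157, P* = 60.9314.
At Q = 43: demand price = 99 − 0.55·43 = 75.35; supply price = 28.4 + 0.47·43 = 48.61.
ΔQ = 69.2157 − 43 = 26.2157; wedge = 75.35 − 48.61 = 26.74.
Welfare loss = ½ × 26.2157 × 26.74 = $350.50.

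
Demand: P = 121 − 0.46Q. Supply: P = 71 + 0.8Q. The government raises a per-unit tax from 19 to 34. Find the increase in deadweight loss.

315.48

Competitive equilibrium: 121 − 0.46Q = 71 + 0.8Q → Q* = 39.6825, P* = 102.746.
For a per-unit tax t: ΔQ = t/1.26, so DWL = ½·t·(t/1.26) = t²/2.52.
At t = 19: DWL = 143.254. At t = 34: DWL = 458.73.
Increase = 458.73 − 143.254 = 315.48.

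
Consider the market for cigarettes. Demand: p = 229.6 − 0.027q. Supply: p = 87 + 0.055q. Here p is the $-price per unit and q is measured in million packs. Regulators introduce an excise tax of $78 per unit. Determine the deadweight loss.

Competitive equilibrium: 229.6 − 0.027q = 87 + 0.055q → q* = 1739.0244, p* = 182.6463.
With the tax, the buyer price exceeds the seller price by 78: (229.6 − 0.027q) − (87 + 0.055q) = 78 → q' = 787.8049.
Δq = 1739.0244 − 787.8049 = 951.2195; the wedge equals the tax, 78.
DWL = ½ × 951.2195 × 78 = $37097.56 million.

$37097.56 million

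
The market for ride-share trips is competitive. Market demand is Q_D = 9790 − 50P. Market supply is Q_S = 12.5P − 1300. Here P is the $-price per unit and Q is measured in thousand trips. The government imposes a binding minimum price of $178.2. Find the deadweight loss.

$72.20 thousand

In inverse form: demand P = 195.8 − 0.02Q, supply P = 104 + 0.08Q.
Competitive equilibrium: 195.8 − 0.02Q = 104 + 0.08Q → Q* = 918, P* = 177.44.
At the floor P = 178.2, quantity demanded = (195.8 − 178.2)/0.02 = 880.
Sellers' marginal cost at Q' = 880: 104 + 0.08·880 = 174.4.
ΔQ = 918 − 880 = 38; wedge = 178.2 − 174.4 = 3.8.
Deadweight loss = ½ × 38 × 3.8 = $72.20 thousand.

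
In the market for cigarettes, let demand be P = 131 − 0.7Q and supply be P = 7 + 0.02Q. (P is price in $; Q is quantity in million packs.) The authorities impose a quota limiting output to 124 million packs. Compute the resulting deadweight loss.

Competitive equilibrium: 131 − 0.7Q = 7 + 0.02Q → Q* = 172.2222, P* = 10.4444.
At Q = 124: demand price = 131 − 0.7·124 = 44.2; supply price = 7 + 0.02·124 = 9.48.
ΔQ = 172.2222 − 124 = 48.2222; wedge = 44.2 − 9.48 = 34.72.
Deadweight loss = ½ × 48.2222 × 34.72 = $837.14 million.

$837.14 million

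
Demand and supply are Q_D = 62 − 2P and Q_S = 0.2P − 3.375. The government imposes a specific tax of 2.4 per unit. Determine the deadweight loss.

In inverse form: demand P = 31 − 0.5Q, supply P = 16.875 + 5Q.
Competitive equilibrium: 31 − 0.5Q = 16.875 + 5Q → Q* = 2.5682, P* = 29.7159.
With the tax, the buyer price exceeds the seller price by 2.4: (31 − 0.5Q) − (16.875 + 5Q) = 2.4 → Q' = 2.1318.
ΔQ = 2.5682 − 2.1318 = 0.4364; the wedge equals the tax, 2.4.
DWL = ½ × 0.4364 × 2.4 = 0.52.

0.52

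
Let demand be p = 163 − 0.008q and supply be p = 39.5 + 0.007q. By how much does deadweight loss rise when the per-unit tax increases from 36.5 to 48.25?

33193.75

Competitive equilibrium: 163 − 0.008q = 39.5 + 0.007q → q* = 8233.3333, p* = 97.1333.
For a per-unit tax t: Δq = t/0.015, so DWL = ½·t·(t/0.015) = t²/0.03.
At t = 36.5: DWL = 44408.333. At t = 48.25: DWL = 77602.083.
Increase = 77602.083 − 44408.333 = 33193.75.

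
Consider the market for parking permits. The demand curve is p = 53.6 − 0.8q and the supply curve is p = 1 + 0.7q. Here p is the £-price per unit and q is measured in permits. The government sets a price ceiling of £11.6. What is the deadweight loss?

£297.72

Competitive equilibrium: 53.6 − 0.8q = 1 + 0.7q → q* = 35.0667, p* = 25.5467.
At the ceiling p = 11.6, quantity supplied = (11.6 − 1)/0.7 = 15.1429.
Willingness to pay at q' = 15.1429: 53.6 − 0.8·15.1429 = 41.4857.
Δq = 35.0667 − 15.1429 = 19.9238; wedge = 41.4857 − 11.6 = 29.8857.
Welfare loss = ½ × 19.9238 × 29.8857 = £297.72.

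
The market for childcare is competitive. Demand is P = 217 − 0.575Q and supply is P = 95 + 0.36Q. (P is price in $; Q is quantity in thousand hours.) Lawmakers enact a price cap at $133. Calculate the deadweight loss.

Competitive equilibrium: 217 − 0.575Q = 95 + 0.36Q → Q* = 130.4813, P* = 141.9733.
At the ceiling P = 133, quantity supplied = (133 − 95)/0.36 = 105.5556.
Willingness to pay at Q' = 105.5556: 217 − 0.575·105.5556 = 156.3055.
ΔQ = 130.4813 − 105.5556 = 24.9257; wedge = 156.3055 − 133 = 23.3055.
Welfare loss = ½ × 24.9257 × 23.3055 = $290.45 thousand.

$290.45 thousand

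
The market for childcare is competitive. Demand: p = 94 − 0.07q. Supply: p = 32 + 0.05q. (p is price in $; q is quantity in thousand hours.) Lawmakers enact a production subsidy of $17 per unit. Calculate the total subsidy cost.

Competitive equilibrium: 94 − 0.07q = 32 + 0.05q → q* = 516.6667, p* = 57.8333.
The subsidy lowers effective supply by 17: p = 15 + 0.05q.
New quantity: 94 − 0.07q = 15 + 0.05q → q' = 658.3333.
Total subsidy cost = 17 × 658.3333 = $11191.67 thousand.

$11191.67 thousand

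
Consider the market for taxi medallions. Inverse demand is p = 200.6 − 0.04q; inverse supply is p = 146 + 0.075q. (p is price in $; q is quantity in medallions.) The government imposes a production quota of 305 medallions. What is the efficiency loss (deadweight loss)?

Competitive equilibrium: 200.6 − 0.04q = 146 + 0.075q → q* = 474.7826, p* = 181.6087.
At q = 305: demand price = 200.6 − 0.04·305 = 188.4; supply price = 146 + 0.075·305 = 168.875.
Δq = 474.7826 − 305 = 169.7826; wedge = 188.4 − 168.875 = 19.525.
The triangle = ½ × 169.7826 × 19.525 = $1657.50.

$1657.50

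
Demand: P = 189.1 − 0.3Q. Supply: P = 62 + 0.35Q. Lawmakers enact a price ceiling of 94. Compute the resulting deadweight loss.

3522.63

Competitive equilibrium: 189.1 − 0.3Q = 62 + 0.35Q → Q* = 195.5385, P* = 130.4385.
At the ceiling P = 94, quantity supplied = (94 − 62)/0.35 = 91.4286.
Willingness to pay at Q' = 91.4286: 189.1 − 0.3·91.4286 = 161.6714.
ΔQ = 195.5385 − 91.4286 = 104.1099; wedge = 161.6714 − 94 = 67.6714.
Deadweight loss = ½ × 104.1099 × 67.6714 = 3522.63.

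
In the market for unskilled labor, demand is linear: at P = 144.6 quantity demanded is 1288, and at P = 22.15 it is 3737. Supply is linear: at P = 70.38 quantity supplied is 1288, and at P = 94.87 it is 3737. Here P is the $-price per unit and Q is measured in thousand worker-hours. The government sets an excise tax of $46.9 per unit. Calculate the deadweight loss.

Demand slope = (22.15 − 144.6)/(3737 − 1288) = −0.05, so P = 209 − 0.05Q.
Supply slope = (94.87 − 70.38)/(3737 − 1288) = 0.01, so P = 57.5 + 0.01Q.
Competitive equilibrium: 209 − 0.05Q = 57.5 + 0.01Q → Q* = 2525, P* = 82.75.
With the tax, the buyer price exceeds the seller price by 46.9: (209 − 0.05Q) − (57.5 + 0.01Q) = 46.9 → Q' = 1743.3333.
ΔQ = 2525 − 1743.3333 = 781.6667; the wedge equals the tax, 46.9.
DWL = ½ × 781.6667 × 46.9 = $18330.08 thousand.

$18330.08 thousand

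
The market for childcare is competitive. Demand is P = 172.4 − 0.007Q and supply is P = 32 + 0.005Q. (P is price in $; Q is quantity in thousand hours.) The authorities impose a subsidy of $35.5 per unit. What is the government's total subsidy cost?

Competitive equilibrium: 172.4 − 0.007Q = 32 + 0.005Q → Q* = 11700, P* = 90.5.
The subsidy lowers effective supply by 35.5: P = 0.005Q − 3.5.
New quantity: 172.4 − 0.007Q = 0.005Q − 3.5 → Q' = 14658.3333.
Total subsidy cost = 35.5 × 14658.3333 = $520370.83 thousand.

$520370.83 thousand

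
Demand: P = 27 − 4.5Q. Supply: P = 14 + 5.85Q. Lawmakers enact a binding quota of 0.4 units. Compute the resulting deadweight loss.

3.79

Competitive equilibrium: 27 − 4.5Q = 14 + 5.85Q → Q* = 1.256, P* = 21.3478.
At Q = 0.4: demand price = 27 − 4.5·0.4 = 25.2; supply price = 14 + 5.85·0.4 = 16.34.
ΔQ = 1.256 − 0.4 = 0.856; wedge = 25.2 − 16.34 = 8.86.
Welfare loss = ½ × 0.856 × 8.86 = 3.79.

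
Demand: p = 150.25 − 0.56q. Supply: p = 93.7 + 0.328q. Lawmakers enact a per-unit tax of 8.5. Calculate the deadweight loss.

40.68

Competitive equilibrium: 150.25 − 0.56q = 93.7 + 0.328q → q* = 63.6824, p* = 114.5878.
With the tax, the buyer price exceeds the seller price by 8.5: (150.25 − 0.56q) − (93.7 + 0.328q) = 8.5 → q' = 54.1104.
Δq = 63.6824 − 54.1104 = 9.572; the wedge equals the tax, 8.5.
Deadweight loss = ½ × 9.572 × 8.5 = 40.68.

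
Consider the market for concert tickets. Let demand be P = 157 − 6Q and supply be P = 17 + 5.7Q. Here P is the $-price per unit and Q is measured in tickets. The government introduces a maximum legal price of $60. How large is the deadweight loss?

$114.39

Competitive equilibrium: 157 − 6Q = 17 + 5.7Q → Q* = 11.9658, P* = 85.2051.
At the ceiling P = 60, quantity supplied = (60 − 17)/5.7 = 7.5439.
Willingness to pay at Q' = 7.5439: 157 − 6·7.5439 = 111.7366.
ΔQ = 11.9658 − 7.5439 = 4.4219; wedge = 111.7366 − 60 = 51.7366.
Deadweight loss = ½ × 4.4219 × 51.7366 = $114.39.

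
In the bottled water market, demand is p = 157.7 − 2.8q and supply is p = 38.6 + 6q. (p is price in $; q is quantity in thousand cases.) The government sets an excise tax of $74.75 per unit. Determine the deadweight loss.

Competitive equilibrium: 157.7 − 2.8q = 38.6 + 6q → q* = 13.53409, p* = 119.80455.
With the tax, the buyer price exceeds the seller price by 74.75: (157.7 − 2.8q) − (38.6 + 6q) = 74.75 → q' = 5.03977.
Δq = 13.53409 − 5.03977 = 8.49432; the wedge equals the tax, 74.75.
DWL = ½ × 8.49432 × 74.75 = $317.48 thousand.

$317.48 thousand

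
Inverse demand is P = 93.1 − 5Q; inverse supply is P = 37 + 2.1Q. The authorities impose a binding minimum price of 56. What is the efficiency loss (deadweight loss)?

Competitive equilibrium: 93.1 − 5Q = 37 + 2.1Q → Q* = 7.9014, P* = 53.593.
At the floor P = 56, quantity demanded = (93.1 − 56)/5 = 7.42.
Sellers' marginal cost at Q' = 7.42: 37 + 2.1·7.42 = 52.582.
ΔQ = 7.9014 − 7.42 = 0.4814; wedge = 56 − 52.582 = 3.418.
DWL = ½ × 0.4814 × 3.418 = 0.82.

0.82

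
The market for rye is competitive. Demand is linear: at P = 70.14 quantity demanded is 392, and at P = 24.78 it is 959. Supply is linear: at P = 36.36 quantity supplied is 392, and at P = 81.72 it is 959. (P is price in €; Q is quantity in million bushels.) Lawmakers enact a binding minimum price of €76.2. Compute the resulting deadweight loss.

€6583.78 million

Demand slope = (24.78 − 70.14)/(959 − 392) = −0.08, so P = 101.5 − 0.08Q.
Supply slope = (81.72 − 36.36)/(959 − 392) = 0.08, so P = 5 + 0.08Q.
Competitive equilibrium: 101.5 − 0.08Q = 5 + 0.08Q → Q* = 603.125, P* = 53.25.
At the floor P = 76.2, quantity demanded = (101.5 − 76.2)/0.08 = 316.25.
Sellers' marginal cost at Q' = 316.25: 5 + 0.08·316.25 = 30.3.
ΔQ = 603.125 − 316.25 = 286.875; wedge = 76.2 − 30.3 = 45.9.
Deadweight loss = ½ × 286.875 × 45.9 = €6583.78 million.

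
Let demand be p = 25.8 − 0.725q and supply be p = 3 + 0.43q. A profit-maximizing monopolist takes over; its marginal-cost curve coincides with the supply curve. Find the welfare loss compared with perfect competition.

Competitive equilibrium: 25.8 − 0.725q = 3 + 0.43q → q* = 19.7403, p* = 11.4883.
Marginal revenue: MR = 25.8 − 1.45q. Set MR = MC: 25.8 − 1.45q = 3 + 0.43q → q_m = 12.1277.
Price p_m = 25.8 − 0.725·12.1277 = 17.0074; MC(q_m) = 3 + 0.43·12.1277 = 8.2149.
Competitive q* = 19.7403, so Δq = 7.6126; wedge = 17.0074 − 8.2149 = 8.7925.
The triangle = ½ × 7.6126 × 8.7925 = 33.47.

33.47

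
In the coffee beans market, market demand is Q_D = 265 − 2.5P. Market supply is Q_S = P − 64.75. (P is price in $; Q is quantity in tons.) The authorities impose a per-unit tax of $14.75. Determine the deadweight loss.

$77.70

In inverse form: demand P = 106 − 0.4Q, supply P = 64.75 + Q.
Competitive equilibrium: 106 − 0.4Q = 64.75 + Q → Q* = 29.4643, P* = 94.2143.
With the tax, the buyer price exceeds the seller price by 14.75: (106 − 0.4Q) − (64.75 + Q) = 14.75 → Q' = 18.9286.
ΔQ = 29.4643 − 18.9286 = 10.5357; the wedge equals the tax, 14.75.
The triangle = ½ × 10.5357 × 14.75 = $77.70.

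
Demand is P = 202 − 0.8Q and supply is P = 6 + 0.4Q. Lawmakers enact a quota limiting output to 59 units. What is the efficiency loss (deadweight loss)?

6531.27

Competitive equilibrium: 202 − 0.8Q = 6 + 0.4Q → Q* = 163.33333, P* = 71.33333.
At Q = 59: demand price = 202 − 0.8·59 = 154.8; supply price = 6 + 0.4·59 = 29.6.
ΔQ = 163.33333 − 59 = 104.33333; wedge = 154.8 − 29.6 = 125.2.
DWL = ½ × 104.33333 × 125.2 = 6531.27.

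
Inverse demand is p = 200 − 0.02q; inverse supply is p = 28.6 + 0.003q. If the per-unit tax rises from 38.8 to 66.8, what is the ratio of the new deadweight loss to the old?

2.964

Competitive equilibrium: 200 − 0.02q = 28.6 + 0.003q → q* = 7452.1739, p* = 50.9565.
For a per-unit tax t: Δq = t/0.023, so DWL = ½·t·(t/0.023) = t²/0.046.
At t = 38.8: DWL = 32726.957. At t = 66.8: DWL = 97005.217.
Ratio = (66.8/38.8)² = 2.964.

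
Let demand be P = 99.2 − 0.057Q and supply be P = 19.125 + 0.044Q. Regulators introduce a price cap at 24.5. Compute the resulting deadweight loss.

22714.32

Competitive equilibrium: 99.2 − 0.057Q = 19.125 + 0.044Q → Q* = 792.82178, P* = 54.00916.
At the ceiling P = 24.5, quantity supplied = (24.5 − 19.125)/0.044 = 122.15909.
Willingness to pay at Q' = 122.15909: 99.2 − 0.057·122.15909 = 92.23693.
ΔQ = 792.82178 − 122.15909 = 670.66269; wedge = 92.23693 − 24.5 = 67.73693.
Deadweight loss = ½ × 670.66269 × 67.73693 = 22714.32.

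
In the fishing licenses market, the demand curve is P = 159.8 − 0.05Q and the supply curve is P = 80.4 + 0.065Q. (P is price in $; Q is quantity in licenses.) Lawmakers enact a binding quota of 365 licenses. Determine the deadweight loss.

Competitive equilibrium: 159.8 − 0.05Q = 80.4 + 0.065Q → Q* = 690.4348, P* = 125.2783.
At Q = 365: demand price = 159.8 − 0.05·365 = 141.55; supply price = 80.4 + 0.065·365 = 104.125.
ΔQ = 690.4348 − 365 = 325.4348; wedge = 141.55 − 104.125 = 37.425.
Welfare loss = ½ × 325.4348 × 37.425 = $6089.70.

$6089.70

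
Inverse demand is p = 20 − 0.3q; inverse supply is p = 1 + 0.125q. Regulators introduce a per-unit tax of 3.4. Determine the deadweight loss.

Competitive equilibrium: 20 − 0.3q = 1 + 0.125q → q* = 44.7059, p* = 6.5882.
With the tax, the buyer price exceeds the seller price by 3.4: (20 − 0.3q) − (1 + 0.125q) = 3.4 → q' = 36.7059.
Δq = 44.7059 − 36.7059 = 8; the wedge equals the tax, 3.4.
DWL = ½ × 8 × 3.4 = 13.60.

13.60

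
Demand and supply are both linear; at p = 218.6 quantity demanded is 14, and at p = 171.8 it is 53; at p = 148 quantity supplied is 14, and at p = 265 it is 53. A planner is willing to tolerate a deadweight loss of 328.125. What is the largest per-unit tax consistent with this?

52.5

Demand slope = (171.8 − 218.6)/(53 − 14) = −1.2, so p = 235.4 − 1.2q.
Supply slope = (265 − 148)/(53 − 14) = 3, so p = 106 + 3q.
Competitive equilibrium: 235.4 − 1.2q = 106 + 3q → q* = 30.8095, p* = 198.4286.
A tax t gives Δq = t/4.2 and wedge t, so DWL = t²/8.4.
t²/8.4 = 328.125 → t² = 2756.25 → t = 52.5.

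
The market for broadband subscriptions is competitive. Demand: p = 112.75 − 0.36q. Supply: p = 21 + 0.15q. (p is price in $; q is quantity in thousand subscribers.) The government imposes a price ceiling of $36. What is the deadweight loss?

Competitive equilibrium: 112.75 − 0.36q = 21 + 0.15q → q* = 179.902, p* = 47.9853.
At the ceiling p = 36, quantity supplied = (36 − 21)/0.15 = 100.
Willingness to pay at q' = 100: 112.75 − 0.36·100 = 76.75.
Δq = 179.902 − 100 = 79.902; wedge = 76.75 − 36 = 40.75.
Deadweight loss = ½ × 79.902 × 40.75 = $1628 thousand.

$1628 thousand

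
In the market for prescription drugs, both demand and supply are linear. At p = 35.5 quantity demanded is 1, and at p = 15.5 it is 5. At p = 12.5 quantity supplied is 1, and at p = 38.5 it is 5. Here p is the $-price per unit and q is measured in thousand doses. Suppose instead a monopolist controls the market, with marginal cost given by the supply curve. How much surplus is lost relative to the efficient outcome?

$4.75 thousand

Demand slope = (15.5 − 35.5)/(5 − 1) = −5, so p = 40.5 − 5q.
Supply slope = (38.5 − 12.5)/(5 − 1) = 6.5, so p = 6 + 6.5q.
Competitive equilibrium: 40.5 − 5q = 6 + 6.5q → q* = 3, p* = 25.5.
Marginal revenue: MR = 40.5 − 10q. Set MR = MC: 40.5 − 10q = 6 + 6.5q → q_m = 2.0909.
Price p_m = 40.5 − 5·2.0909 = 30.0455; MC(q_m) = 6 + 6.5·2.0909 = 19.5909.
Competitive q* = 3, so Δq = 0.9091; wedge = 30.0455 − 19.5909 = 10.4546.
The triangle = ½ × 0.9091 × 10.4546 = $4.75 thousand.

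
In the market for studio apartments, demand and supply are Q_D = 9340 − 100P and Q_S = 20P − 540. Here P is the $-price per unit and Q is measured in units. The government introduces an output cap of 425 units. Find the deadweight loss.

$13940.08

In inverse form: demand P = 93.4 − 0.01Q, supply P = 27 + 0.05Q.
Competitive equilibrium: 93.4 − 0.01Q = 27 + 0.05Q → Q* = 1106.6667, P* = 82.3333.
At Q = 425: demand price = 93.4 − 0.01·425 = 89.15; supply price = 27 + 0.05·425 = 48.25.
ΔQ = 1106.6667 − 425 = 681.6667; wedge = 89.15 − 48.25 = 40.9.
The triangle = ½ × 681.6667 × 40.9 = $13940.08.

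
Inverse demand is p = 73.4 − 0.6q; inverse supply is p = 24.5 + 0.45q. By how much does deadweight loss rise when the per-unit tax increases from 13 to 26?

Competitive equilibrium: 73.4 − 0.6q = 24.5 + 0.45q → q* = 46.5714, p* = 45.4571.
For a per-unit tax t: Δq = t/1.05, so DWL = ½·t·(t/1.05) = t²/2.1.
At t = 13: DWL = 80.476. At t = 26: DWL = 321.905.
Increase = 321.905 − 80.476 = 241.43.

241.43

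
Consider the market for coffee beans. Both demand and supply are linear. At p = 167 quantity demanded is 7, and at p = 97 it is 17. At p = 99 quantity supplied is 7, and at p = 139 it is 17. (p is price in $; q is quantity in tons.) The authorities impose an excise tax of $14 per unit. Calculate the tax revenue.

Demand slope = (97 − 167)/(17 − 7) = −7, so p = 216 − 7q.
Supply slope = (139 − 99)/(17 − 7) = 4, so p = 71 + 4q.
Competitive equilibrium: 216 − 7q = 71 + 4q → q* = 13.1818, p* = 123.7273.
With the tax, the buyer price exceeds the seller price by 14: (216 − 7q) − (71 + 4q) = 14 → q' = 11.9091.
Tax revenue = 14 × 11.9091 = $166.73.

$166.73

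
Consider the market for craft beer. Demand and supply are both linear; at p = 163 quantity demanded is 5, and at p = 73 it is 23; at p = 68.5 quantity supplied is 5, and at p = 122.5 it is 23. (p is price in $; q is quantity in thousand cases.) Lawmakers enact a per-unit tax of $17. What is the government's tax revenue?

Demand slope = (73 − 163)/(23 − 5) = −5, so p = 188 − 5q.
Supply slope = (122.5 − 68.5)/(23 − 5) = 3, so p = 53.5 + 3q.
Competitive equilibrium: 188 − 5q = 53.5 + 3q → q* = 16.8125, p* = 103.9375.
With the tax, the buyer price exceeds the seller price by 17: (188 − 5q) − (53.5 + 3q) = 17 → q' = 14.6875.
Tax revenue = 17 × 14.6875 = $249.69 thousand.

$249.69 thousand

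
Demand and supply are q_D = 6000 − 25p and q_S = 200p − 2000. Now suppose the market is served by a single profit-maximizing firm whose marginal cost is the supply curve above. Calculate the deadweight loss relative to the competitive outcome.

130165.32

In inverse form: demand p = 240 − 0.04q, supply p = 10 + 0.005q.
Competitive equilibrium: 240 − 0.04q = 10 + 0.005q → q* = 5111.1111, p* = 35.5556.
Marginal revenue: MR = 240 − 0.08q. Set MR = MC: 240 − 0.08q = 10 + 0.005q → q_m = 2705.8824.
Price p_m = 240 − 0.04·2705.8824 = 131.7647; MC(q_m) = 10 + 0.005·2705.8824 = 23.5294.
Competitive q* = 5111.1111, so Δq = 2405.2287; wedge = 131.7647 − 23.5294 = 108.2353.
DWL = ½ × 2405.2287 × 108.2353 = 130165.32.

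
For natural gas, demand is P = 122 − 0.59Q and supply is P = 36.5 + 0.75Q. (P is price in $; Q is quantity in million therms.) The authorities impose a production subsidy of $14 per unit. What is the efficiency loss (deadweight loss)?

$73.13 million

Competitive equilibrium: 122 − 0.59Q = 36.5 + 0.75Q → Q* = 63.806, P* = 84.3545.
The subsidy lowers effective supply by 14: P = 22.5 + 0.75Q.
New quantity: 122 − 0.59Q = 22.5 + 0.75Q → Q' = 74.2537.
Overproduction ΔQ = 74.2537 − 63.806 = 10.4477; wedge = subsidy = 14.
Deadweight loss = ½ × 10.4477 × 14 = $73.13 million.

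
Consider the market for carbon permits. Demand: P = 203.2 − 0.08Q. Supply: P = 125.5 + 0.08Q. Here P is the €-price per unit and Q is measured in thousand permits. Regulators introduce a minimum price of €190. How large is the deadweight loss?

Competitive equilibrium: 203.2 − 0.08Q = 125.5 + 0.08Q → Q* = 485.625, P* = 164.35.
At the floor P = 190, quantity demanded = (203.2 − 190)/0.08 = 165.
Sellers' marginal cost at Q' = 165: 125.5 + 0.08·165 = 138.7.
ΔQ = 485.625 − 165 = 320.625; wedge = 190 − 138.7 = 51.3.
Deadweight loss = ½ × 320.625 × 51.3 = €8224.03 thousand.

€8224.03 thousand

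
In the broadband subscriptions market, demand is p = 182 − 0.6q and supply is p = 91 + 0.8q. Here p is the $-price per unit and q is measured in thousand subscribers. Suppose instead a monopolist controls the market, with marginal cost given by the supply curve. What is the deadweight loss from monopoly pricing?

Competitive equilibrium: 182 − 0.6q = 91 + 0.8q → q* = 65, p* = 143.
Marginal revenue: MR = 182 − 1.2q. Set MR = MC: 182 − 1.2q = 91 + 0.8q → q_m = 45.5.
Price p_m = 182 − 0.6·45.5 = 154.7; MC(q_m) = 91 + 0.8·45.5 = 127.4.
Competitive q* = 65, so Δq = 19.5; wedge = 154.7 − 127.4 = 27.3.
Welfare loss = ½ × 19.5 × 27.3 = $266.175 thousand.

$266.175 thousand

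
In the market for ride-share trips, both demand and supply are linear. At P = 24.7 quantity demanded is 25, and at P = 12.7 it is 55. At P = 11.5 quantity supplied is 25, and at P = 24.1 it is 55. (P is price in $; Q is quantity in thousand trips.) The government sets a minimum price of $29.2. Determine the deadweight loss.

$306.63 thousand

Demand slope = (12.7 − 24.7)/(55 − 25) = −0.4, so P = 34.7 − 0.4Q.
Supply slope = (24.1 − 11.5)/(55 − 25) = 0.42, so P = 1 + 0.42Q.
Competitive equilibrium: 34.7 − 0.4Q = 1 + 0.42Q → Q* = 41.0976, P* = 18.261.
At the floor P = 29.2, quantity demanded = (34.7 − 29.2)/0.4 = 13.75.
Sellers' marginal cost at Q' = 13.75: 1 + 0.42·13.75 = 6.775.
ΔQ = 41.0976 − 13.75 = 27.3476; wedge = 29.2 − 6.775 = 22.425.
Deadweight loss = ½ × 27.3476 × 22.425 = $306.63 thousand.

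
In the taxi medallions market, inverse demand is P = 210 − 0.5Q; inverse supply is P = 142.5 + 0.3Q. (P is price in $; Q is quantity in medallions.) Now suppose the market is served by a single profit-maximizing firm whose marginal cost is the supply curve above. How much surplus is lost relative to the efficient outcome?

$421.25

Competitive equilibrium: 210 − 0.5Q = 142.5 + 0.3Q → Q* = 84.375, P* = 167.8125.
Marginal revenue: MR = 210 − Q. Set MR = MC: 210 − Q = 142.5 + 0.3Q → Q_m = 51.9231.
Price P_m = 210 − 0.5·51.9231 = 184.0385; MC(Q_m) = 142.5 + 0.3·51.9231 = 158.0769.
Competitive Q* = 84.375, so ΔQ = 32.4519; wedge = 184.0385 − 158.0769 = 25.9616.
Welfare loss = ½ × 32.4519 × 25.9616 = $421.25.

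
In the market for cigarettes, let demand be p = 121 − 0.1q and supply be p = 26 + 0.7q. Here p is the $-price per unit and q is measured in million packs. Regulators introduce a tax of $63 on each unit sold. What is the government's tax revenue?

$2520 million

Competitive equilibrium: 121 − 0.1q = 26 + 0.7q → q* = 118.75, p* = 109.125.
With the tax, the buyer price exceeds the seller price by 63: (121 − 0.1q) − (26 + 0.7q) = 63 → q' = 40.
Tax revenue = 63 × 40 = $2520 million.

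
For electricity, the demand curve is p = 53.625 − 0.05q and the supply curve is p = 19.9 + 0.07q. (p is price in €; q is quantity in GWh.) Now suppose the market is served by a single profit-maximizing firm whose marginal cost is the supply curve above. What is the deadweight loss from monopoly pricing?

€409.95

Competitive equilibrium: 53.625 − 0.05q = 19.9 + 0.07q → q* = 281.0417, p* = 39.5729.
Marginal revenue: MR = 53.625 − 0.1q. Set MR = MC: 53.625 − 0.1q = 19.9 + 0.07q → q_m = 198.3824.
Price p_m = 53.625 − 0.05·198.3824 = 43.7059; MC(q_m) = 19.9 + 0.07·198.3824 = 33.7868.
Competitive q* = 281.0417, so Δq = 82.6593; wedge = 43.7059 − 33.7868 = 9.9191.
Welfare loss = ½ × 82.6593 × 9.9191 = €409.95.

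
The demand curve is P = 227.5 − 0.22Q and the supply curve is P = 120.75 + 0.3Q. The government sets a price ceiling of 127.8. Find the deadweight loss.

8592.23

Competitive equilibrium: 227.5 − 0.22Q = 120.75 + 0.3Q → Q* = 205.2885, P* = 182.3365.
At the ceiling P = 127.8, quantity supplied = (127.8 − 120.75)/0.3 = 23.5.
Willingness to pay at Q' = 23.5: 227.5 − 0.22·23.5 = 222.33.
ΔQ = 205.2885 − 23.5 = 181.7885; wedge = 222.33 − 127.8 = 94.53.
DWL = ½ × 181.7885 × 94.53 = 8592.23.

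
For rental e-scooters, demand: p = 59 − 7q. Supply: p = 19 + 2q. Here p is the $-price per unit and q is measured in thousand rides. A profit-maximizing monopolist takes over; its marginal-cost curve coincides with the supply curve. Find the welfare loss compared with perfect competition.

$17.01 thousand

Competitive equilibrium: 59 − 7q = 19 + 2q → q* = 4.4444, p* = 27.8889.
Marginal revenue: MR = 59 − 14q. Set MR = MC: 59 − 14q = 19 + 2q → q_m = 2.5.
Price p_m = 59 − 7·2.5 = 41.5; MC(q_m) = 19 + 2·2.5 = 24.
Competitive q* = 4.4444, so Δq = 1.9444; wedge = 41.5 − 24 = 17.5.
The triangle = ½ × 1.9444 × 17.5 = $17.01 thousand.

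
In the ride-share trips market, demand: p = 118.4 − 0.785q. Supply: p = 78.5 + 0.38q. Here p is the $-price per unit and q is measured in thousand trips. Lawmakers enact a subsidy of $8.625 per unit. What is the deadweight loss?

$31.93 thousand

Competitive equilibrium: 118.4 − 0.785q = 78.5 + 0.38q → q* = 34.2489, p* = 91.5146.
The subsidy lowers effective supply by 8.625: p = 69.875 + 0.38q.
New quantity: 118.4 − 0.785q = 69.875 + 0.38q → q' = 41.6524.
Overproduction Δq = 41.6524 − 34.2489 = 7.4035; wedge = subsidy = 8.625.
Deadweight loss = ½ × 7.4035 × 8.625 = $31.93 thousand.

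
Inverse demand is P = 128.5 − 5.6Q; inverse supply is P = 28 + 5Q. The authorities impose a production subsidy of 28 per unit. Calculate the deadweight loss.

36.98

Competitive equilibrium: 128.5 − 5.6Q = 28 + 5Q → Q* = 9.4811, P* = 75.4057.
The subsidy lowers effective supply by 28: P = 0 + 5Q.
New quantity: 128.5 − 5.6Q = 0 + 5Q → Q' = 12.1226.
Overproduction ΔQ = 12.1226 − 9.4811 = 2.6415; wedge = subsidy = 28.
The triangle = ½ × 2.6415 × 28 = 36.98.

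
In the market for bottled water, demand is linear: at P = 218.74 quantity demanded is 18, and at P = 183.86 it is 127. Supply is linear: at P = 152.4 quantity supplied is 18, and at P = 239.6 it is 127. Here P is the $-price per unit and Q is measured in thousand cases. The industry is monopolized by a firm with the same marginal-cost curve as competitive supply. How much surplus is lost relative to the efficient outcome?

Demand slope = (183.86 − 218.74)/(127 − 18) = −0.32, so P = 224.5 − 0.32Q.
Supply slope = (239.6 − 152.4)/(127 − 18) = 0.8, so P = 138 + 0.8Q.
Competitive equilibrium: 224.5 − 0.32Q = 138 + 0.8Q → Q* = 77.2321, P* = 199.7857.
Marginal revenue: MR = 224.5 − 0.64Q. Set MR = MC: 224.5 − 0.64Q = 138 + 0.8Q → Q_m = 60.0694.
Price P_m = 224.5 − 0.32·60.0694 = 205.2778; MC(Q_m) = 138 + 0.8·60.0694 = 186.0555.
Competitive Q* = 77.2321, so ΔQ = 17.1627; wedge = 205.2778 − 186.0555 = 19.2223.
Welfare loss = ½ × 17.1627 × 19.2223 = $164.95 thousand.

$164.95 thousand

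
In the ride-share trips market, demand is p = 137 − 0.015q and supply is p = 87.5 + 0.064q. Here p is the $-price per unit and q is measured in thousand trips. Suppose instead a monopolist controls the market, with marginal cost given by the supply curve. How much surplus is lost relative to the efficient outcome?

Competitive equilibrium: 137 − 0.015q = 87.5 + 0.064q → q* = 626.58228, p* = 127.60127.
Marginal revenue: MR = 137 − 0.03q. Set MR = MC: 137 − 0.03q = 87.5 + 0.064q → q_m = 526.59574.
Price p_m = 137 − 0.015·526.59574 = 129.10106; MC(q_m) = 87.5 + 0.064·526.59574 = 121.20213.
Competitive q* = 626.58228, so Δq = 99.98654; wedge = 129.10106 − 121.20213 = 7.89893.
Deadweight loss = ½ × 99.98654 × 7.89893 = $394.89 thousand.

$394.89 thousand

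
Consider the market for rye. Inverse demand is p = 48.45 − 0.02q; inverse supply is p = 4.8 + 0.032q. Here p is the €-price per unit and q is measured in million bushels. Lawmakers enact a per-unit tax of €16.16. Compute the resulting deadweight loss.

€2511.02 million

Competitive equilibrium: 48.45 − 0.02q = 4.8 + 0.032q → q* = 839.4231, p* = 31.6615.
With the tax, the buyer price exceeds the seller price by 16.16: (48.45 − 0.02q) − (4.8 + 0.032q) = 16.16 → q' = 528.6538.
Δq = 839.4231 − 528.6538 = 310.7693; the wedge equals the tax, 16.16.
The triangle = ½ × 310.7693 × 16.16 = €2511.02 million.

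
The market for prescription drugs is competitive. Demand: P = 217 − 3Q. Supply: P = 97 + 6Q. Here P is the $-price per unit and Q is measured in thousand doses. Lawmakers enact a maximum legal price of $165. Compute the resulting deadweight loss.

Competitive equilibrium: 217 − 3Q = 97 + 6Q → Q* = 13.3333, P* = 177.
At the ceiling P = 165, quantity supplied = (165 − 97)/6 = 11.3333.
Willingness to pay at Q' = 11.3333: 217 − 3·11.3333 = 183.0001.
ΔQ = 13.3333 − 11.3333 = 2; wedge = 183.0001 − 165 = 18.0001.
The triangle = ½ × 2 × 18.0001 = $18 thousand.

$18 thousand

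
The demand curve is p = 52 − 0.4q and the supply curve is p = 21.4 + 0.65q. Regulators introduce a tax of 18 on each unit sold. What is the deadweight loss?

154.29

Competitive equilibrium: 52 − 0.4q = 21.4 + 0.65q → q* = 29.1429, p* = 40.3429.
With the tax, the buyer price exceeds the seller price by 18: (52 − 0.4q) − (21.4 + 0.65q) = 18 → q' = 12.
Δq = 29.1429 − 12 = 17.1429; the wedge equals the tax, 18.
The triangle = ½ × 17.1429 × 18 = 154.29.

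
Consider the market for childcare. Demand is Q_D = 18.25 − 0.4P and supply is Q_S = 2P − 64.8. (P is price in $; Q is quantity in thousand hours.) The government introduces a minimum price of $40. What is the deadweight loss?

In inverse form: demand P = 45.625 − 2.5Q, supply P = 32.4 + 0.5Q.
Competitive equilibrium: 45.625 − 2.5Q = 32.4 + 0.5Q → Q* = 4.4083, P* = 34.6042.
At the floor P = 40, quantity demanded = (45.625 − 40)/2.5 = 2.25.
Sellers' marginal cost at Q' = 2.25: 32.4 + 0.5·2.25 = 33.525.
ΔQ = 4.4083 − 2.25 = 2.1583; wedge = 40 − 33.525 = 6.475.
Welfare loss = ½ × 2.1583 × 6.475 = $6.99 thousand.

$6.99 thousand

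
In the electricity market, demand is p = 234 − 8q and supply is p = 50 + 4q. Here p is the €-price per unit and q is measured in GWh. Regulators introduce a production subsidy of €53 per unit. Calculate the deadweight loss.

€117.04

Competitive equilibrium: 234 − 8q = 50 + 4q → q* = 15.3333, p* = 111.3333.
The subsidy lowers effective supply by 53: p = 4q − 3.
New quantity: 234 − 8q = 4q − 3 → q' = 19.75.
Overproduction Δq = 19.75 − 15.3333 = 4.4167; wedge = subsidy = 53.
DWL = ½ × 4.4167 × 53 = €117.04.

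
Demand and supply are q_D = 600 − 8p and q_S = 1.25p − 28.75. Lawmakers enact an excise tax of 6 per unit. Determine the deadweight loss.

In inverse form: demand p = 75 − 0.125q, supply p = 23 + 0.8q.
Competitive equilibrium: 75 − 0.125q = 23 + 0.8q → q* = 56.2162, p* = 67.973.
With the tax, the buyer price exceeds the seller price by 6: (75 − 0.125q) − (23 + 0.8q) = 6 → q' = 49.7297.
Δq = 56.2162 − 49.7297 = 6.4865; the wedge equals the tax, 6.
DWL = ½ × 6.4865 × 6 = 19.46.

19.46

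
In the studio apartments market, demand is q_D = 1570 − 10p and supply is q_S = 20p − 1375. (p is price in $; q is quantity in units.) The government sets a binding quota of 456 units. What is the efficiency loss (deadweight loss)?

$1313.41

In inverse form: demand p = 157 − 0.1q, supply p = 68.75 + 0.05q.
Competitive equilibrium: 157 − 0.1q = 68.75 + 0.05q → q* = 588.3333, p* = 98.1667.
At q = 456: demand price = 157 − 0.1·456 = 111.4; supply price = 68.75 + 0.05·456 = 91.55.
Δq = 588.3333 − 456 = 132.3333; wedge = 111.4 − 91.55 = 19.85.
The triangle = ½ × 132.3333 × 19.85 = $1313.41.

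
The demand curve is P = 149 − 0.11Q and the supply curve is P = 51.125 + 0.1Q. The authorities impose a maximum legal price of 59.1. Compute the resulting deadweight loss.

Competitive equilibrium: 149 − 0.11Q = 51.125 + 0.1Q → Q* = 466.07143, P* = 97.73214.
At the ceiling P = 59.1, quantity supplied = (59.1 − 51.125)/0.1 = 79.75.
Willingness to pay at Q' = 79.75: 149 − 0.11·79.75 = 140.2275.
ΔQ = 466.07143 − 79.75 = 386.32143; wedge = 140.2275 − 59.1 = 81.1275.
Deadweight loss = ½ × 386.32143 × 81.1275 = 15670.65.

15670.65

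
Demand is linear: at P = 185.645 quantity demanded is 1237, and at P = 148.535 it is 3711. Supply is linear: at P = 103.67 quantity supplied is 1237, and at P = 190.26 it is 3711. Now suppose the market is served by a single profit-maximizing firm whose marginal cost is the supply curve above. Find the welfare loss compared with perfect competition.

11016.02

Demand slope = (148.535 − 185.645)/(3711 − 1237) = −0.015, so P = 204.2 − 0.015Q.
Supply slope = (190.26 − 103.67)/(3711 − 1237) = 0.035, so P = 60.375 + 0.035Q.
Competitive equilibrium: 204.2 − 0.015Q = 60.375 + 0.035Q → Q* = 2876.5, P* = 161.0525.
Marginal revenue: MR = 204.2 − 0.03Q. Set MR = MC: 204.2 − 0.03Q = 60.375 + 0.035Q → Q_m = 2212.6923.
Price P_m = 204.2 − 0.015·2212.6923 = 171.0096; MC(Q_m) = 60.375 + 0.035·2212.6923 = 137.8192.
Competitive Q* = 2876.5, so ΔQ = 663.8077; wedge = 171.0096 − 137.8192 = 33.1904.
Deadweight loss = ½ × 663.8077 × 33.1904 = 11016.02.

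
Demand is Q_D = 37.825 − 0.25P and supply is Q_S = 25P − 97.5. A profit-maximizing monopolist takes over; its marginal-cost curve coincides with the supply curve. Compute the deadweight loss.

In inverse form: demand P = 151.3 − 4Q, supply P = 3.9 + 0.04Q.
Competitive equilibrium: 151.3 − 4Q = 3.9 + 0.04Q → Q* = 36.4851, P* = 5.3594.
Marginal revenue: MR = 151.3 − 8Q. Set MR = MC: 151.3 − 8Q = 3.9 + 0.04Q → Q_m = 18.3333.
Price P_m = 151.3 − 4·18.3333 = 77.9668; MC(Q_m) = 3.9 + 0.04·18.3333 = 4.6333.
Competitive Q* = 36.4851, so ΔQ = 18.1518; wedge = 77.9668 − 4.6333 = 73.3335.
Welfare loss = ½ × 18.1518 × 73.3335 = 665.57.

665.57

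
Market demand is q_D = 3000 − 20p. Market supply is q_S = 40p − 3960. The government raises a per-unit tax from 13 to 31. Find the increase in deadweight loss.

In inverse form: demand p = 150 − 0.05q, supply p = 99 + 0.025q.
Competitive equilibrium: 150 − 0.05q = 99 + 0.025q → q* = 680, p* = 116.
For a per-unit tax t: Δq = t/0.075, so DWL = ½·t·(t/0.075) = t²/0.15.
At t = 13: DWL = 1126.667. At t = 31: DWL = 6406.667.
Increase = 6406.667 − 1126.667 = 5280.

5280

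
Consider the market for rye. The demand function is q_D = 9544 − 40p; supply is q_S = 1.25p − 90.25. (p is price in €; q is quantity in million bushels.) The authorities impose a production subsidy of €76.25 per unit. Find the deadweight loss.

In inverse form: demand p = 238.6 − 0.025q, supply p = 72.2 + 0.8q.
Competitive equilibrium: 238.6 − 0.025q = 72.2 + 0.8q → q* = 201.697, p* = 233.5576.
The subsidy lowers effective supply by 76.25: p = 0.8q − 4.05.
New quantity: 238.6 − 0.025q = 0.8q − 4.05 → q' = 294.1212.
Overproduction Δq = 294.1212 − 201.697 = 92.4242; wedge = subsidy = 76.25.
Welfare loss = ½ × 92.4242 × 76.25 = €3523.67 million.

€3523.67 million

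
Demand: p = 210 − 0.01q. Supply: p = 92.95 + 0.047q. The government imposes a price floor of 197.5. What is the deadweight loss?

18400.35

Competitive equilibrium: 210 − 0.01q = 92.95 + 0.047q → q* = 2053.5088, p* = 189.4649.
At the floor p = 197.5, quantity demanded = (210 − 197.5)/0.01 = 1250.
Sellers' marginal cost at q' = 1250: 92.95 + 0.047·1250 = 151.7.
Δq = 2053.5088 − 1250 = 803.5088; wedge = 197.5 − 151.7 = 45.8.
Welfare loss = ½ × 803.5088 × 45.8 = 18400.35.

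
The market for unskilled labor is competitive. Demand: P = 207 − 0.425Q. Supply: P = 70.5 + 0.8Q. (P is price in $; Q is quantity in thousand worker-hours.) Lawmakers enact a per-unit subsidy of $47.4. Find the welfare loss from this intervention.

Competitive equilibrium: 207 − 0.425Q = 70.5 + 0.8Q → Q* = 111.4286, P* = 159.6429.
The subsidy lowers effective supply by 47.4: P = 23.1 + 0.8Q.
New quantity: 207 − 0.425Q = 23.1 + 0.8Q → Q' = 150.1224.
Overproduction ΔQ = 150.1224 − 111.4286 = 38.6938; wedge = subsidy = 47.4.
Welfare loss = ½ × 38.6938 × 47.4 = $917.04 thousand.

$917.04 thousand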